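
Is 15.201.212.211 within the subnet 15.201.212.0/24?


Subnet network: 15.201.212.0
Test IP AND mask: 15.201.212.0
Yes, 15.201.212.211 is in 15.201.212.0/24


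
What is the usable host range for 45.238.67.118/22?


Network: 45.238.64.0
Broadcast: 45.238.67.255
First usable = network + 1
Last usable = broadcast - 1
Range: 45.238.64.1 to 45.238.67.254


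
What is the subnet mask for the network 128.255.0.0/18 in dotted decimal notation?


/18 means 18 network bits, 14 host bits
Binary: 11111111111111111100000000000000
Mask: 255.255.192.0


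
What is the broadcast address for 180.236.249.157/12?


Network: 180.224.0.0/12
Host bits = 20
Set all host bits to 1:
Broadcast: 180.239.255.255


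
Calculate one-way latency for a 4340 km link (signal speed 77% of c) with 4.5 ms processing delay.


Speed = 0.77 * 3e5 km/s = 231000 km/s
Propagation delay = 4340 / 231000 = 0.0188 s = 18.7879 ms
Processing delay = 4.5 ms
Total one-way latency = 23.2879 ms


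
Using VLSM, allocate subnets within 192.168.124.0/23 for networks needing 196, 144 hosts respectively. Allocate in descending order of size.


196 hosts -> /24 (254 usable): 192.168.124.0/24
144 hosts -> /24 (254 usable): 192.168.125.0/24
Allocation: 192.168.124.0/24 (196 hosts, 254 usable); 192.168.125.0/24 (144 hosts, 254 usable)


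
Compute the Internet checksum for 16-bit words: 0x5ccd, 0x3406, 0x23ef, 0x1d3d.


Sum all words (with carry folding):
+ 0x5ccd = 0x5ccd
+ 0x3406 = 0x90d3
+ 0x23ef = 0xb4c2
+ 0x1d3d = 0xd1ff
One's complement: ~0xd1ff
Checksum = 0x2e00


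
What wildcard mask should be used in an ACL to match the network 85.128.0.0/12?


Subnet mask: 255.240.0.0
Wildcard = 255.255.255.255 - subnet mask
255 - 255 = 0
255 - 240 = 15
255 - 0 = 255
255 - 0 = 255
Wildcard: 0.15.255.255


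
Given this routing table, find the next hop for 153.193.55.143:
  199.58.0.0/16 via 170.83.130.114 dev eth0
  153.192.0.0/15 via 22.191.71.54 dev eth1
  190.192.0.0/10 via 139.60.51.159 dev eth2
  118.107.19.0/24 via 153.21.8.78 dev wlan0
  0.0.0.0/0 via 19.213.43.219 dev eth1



Longest prefix match for 153.193.55.143:
  /16 199.58.0.0: no
  /15 153.192.0.0: MATCH
  /10 190.192.0.0: no
  /24 118.107.19.0: no
  /0 0.0.0.0: MATCH
Selected: next-hop 22.191.71.54 via eth1 (matched /15)


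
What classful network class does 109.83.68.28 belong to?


First octet: 109
Binary: 01101101
0xxxxxxx -> Class A (1-126)
Class A, default mask 255.0.0.0 (/8)


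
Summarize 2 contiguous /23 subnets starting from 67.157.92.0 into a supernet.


Original prefix: /23
Number of subnets: 2 = 2^1
New prefix = 23 - 1 = 22
Supernet: 67.157.92.0/22


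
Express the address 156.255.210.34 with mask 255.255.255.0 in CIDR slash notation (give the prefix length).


Binary: 11111111.11111111.11111111.00000000
Count leading 1s
Prefix: /24


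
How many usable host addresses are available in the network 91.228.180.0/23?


Host bits = 32 - 23 = 9
Total addresses = 2^9 = 512
Usable = total - 2 (network and broadcast)
Usable hosts: 510


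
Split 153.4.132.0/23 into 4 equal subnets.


New prefix = 23 + 2 = 25
Each subnet has 128 addresses
  153.4.132.0/25
  153.4.132.128/25
  153.4.133.0/25
  153.4.133.128/25
Subnets: 153.4.132.0/25, 153.4.132.128/25, 153.4.133.0/25, 153.4.133.128/25


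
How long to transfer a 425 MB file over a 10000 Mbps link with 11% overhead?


Effective throughput = 10000 * (1 - 11/100) = 8900 Mbps
File size in Mb = 425 * 8 = 3400 Mb
Time = 3400 / 8900
Time = 0.382 seconds


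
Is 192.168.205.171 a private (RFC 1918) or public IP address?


RFC 1918 private ranges:
  10.0.0.0/8 (10.0.0.0 - 10.255.255.255)
  172.16.0.0/12 (172.16.0.0 - 172.31.255.255)
  192.168.0.0/16 (192.168.0.0 - 192.168.255.255)
Private (in 192.168.0.0/16)


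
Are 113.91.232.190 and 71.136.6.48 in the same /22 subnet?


Mask: 255.255.252.0
113.91.232.190 AND mask = 113.91.232.0
71.136.6.48 AND mask = 71.136.4.0
No, different subnets (113.91.232.0 vs 71.136.4.0)


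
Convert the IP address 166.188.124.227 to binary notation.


166 = 10100110
188 = 10111100
124 = 01111100
227 = 11100011
Binary: 10100110.10111100.01111100.11100011


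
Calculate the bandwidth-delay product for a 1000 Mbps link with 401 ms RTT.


BDP = bandwidth * RTT
= 1000 Mbps * 401 ms
= 1000 * 1e6 * 401 / 1000 bits
= 401000000 bits
= 50125000 bytes
= 48950.1953 KB
BDP = 401000000 bits (50125000 bytes)


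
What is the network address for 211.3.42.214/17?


IP:   11010011.00000011.00101010.11010110
Mask: 11111111.11111111.10000000.00000000
AND operation:
Net:  11010011.00000011.00000000.00000000
Network: 211.3.0.0/17


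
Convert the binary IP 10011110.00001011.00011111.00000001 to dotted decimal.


10011110 = 158
00001011 = 11
00011111 = 31
00000001 = 1
IP: 158.11.31.1


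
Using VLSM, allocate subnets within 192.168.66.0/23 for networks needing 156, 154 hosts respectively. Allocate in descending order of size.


156 hosts -> /24 (254 usable): 192.168.66.0/24
154 hosts -> /24 (254 usable): 192.168.67.0/24
Allocation: 192.168.66.0/24 (156 hosts, 254 usable); 192.168.67.0/24 (154 hosts, 254 usable)


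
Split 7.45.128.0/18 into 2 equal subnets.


New prefix = 18 + 1 = 19
Each subnet has 8192 addresses
  7.45.128.0/19
  7.45.160.0/19
Subnets: 7.45.128.0/19, 7.45.160.0/19


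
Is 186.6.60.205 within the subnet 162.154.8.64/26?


Subnet network: 162.154.8.64
Test IP AND mask: 186.6.60.192
No, 186.6.60.205 is not in 162.154.8.64/26


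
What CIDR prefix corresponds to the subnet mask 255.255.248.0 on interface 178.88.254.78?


Binary: 11111111.11111111.11111000.00000000
Count leading 1s
Prefix: /21


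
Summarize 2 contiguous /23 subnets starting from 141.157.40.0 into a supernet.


Original prefix: /23
Number of subnets: 2 = 2^1
New prefix = 23 - 1 = 22
Supernet: 141.157.40.0/22


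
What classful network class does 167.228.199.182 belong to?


First octet: 167
Binary: 10100111
10xxxxxx -> Class B (128-191)
Class B, default mask 255.255.0.0 (/16)


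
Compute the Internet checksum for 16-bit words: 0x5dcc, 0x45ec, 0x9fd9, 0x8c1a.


Sum all words (with carry folding):
+ 0x5dcc = 0x5dcc
+ 0x45ec = 0xa3b8
+ 0x9fd9 = 0x4392
+ 0x8c1a = 0xcfac
One's complement: ~0xcfac
Checksum = 0x3053


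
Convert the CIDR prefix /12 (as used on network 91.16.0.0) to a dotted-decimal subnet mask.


/12 means 12 network bits, 20 host bits
Binary: 11111111111100000000000000000000
Mask: 255.240.0.0


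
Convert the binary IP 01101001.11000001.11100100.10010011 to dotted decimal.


01101001 = 105
11000001 = 193
11100100 = 228
10010011 = 147
IP: 105.193.228.147


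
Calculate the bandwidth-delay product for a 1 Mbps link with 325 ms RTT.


BDP = bandwidth * RTT
= 1 Mbps * 325 ms
= 1 * 1e6 * 325 / 1000 bits
= 325000 bits
= 40625 bytes
= 39.6729 KB
BDP = 325000 bits (40625 bytes)


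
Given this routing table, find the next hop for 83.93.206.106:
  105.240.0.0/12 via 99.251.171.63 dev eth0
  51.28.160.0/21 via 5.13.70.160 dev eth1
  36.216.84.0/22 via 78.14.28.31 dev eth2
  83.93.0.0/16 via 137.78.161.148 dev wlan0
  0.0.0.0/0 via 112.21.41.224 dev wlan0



Longest prefix match for 83.93.206.106:
  /12 105.240.0.0: no
  /21 51.28.160.0: no
  /22 36.216.84.0: no
  /16 83.93.0.0: MATCH
  /0 0.0.0.0: MATCH
Selected: next-hop 137.78.161.148 via wlan0 (matched /16)


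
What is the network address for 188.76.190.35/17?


IP:   10111100.01001100.10111110.00100011
Mask: 11111111.11111111.10000000.00000000
AND operation:
Net:  10111100.01001100.10000000.00000000
Network: 188.76.128.0/17


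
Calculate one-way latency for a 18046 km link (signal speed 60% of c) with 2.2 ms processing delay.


Speed = 0.6 * 3e5 km/s = 180000 km/s
Propagation delay = 18046 / 180000 = 0.1003 s = 100.2556 ms
Processing delay = 2.2 ms
Total one-way latency = 102.4556 ms


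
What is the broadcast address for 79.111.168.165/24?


Network: 79.111.168.0/24
Host bits = 8
Set all host bits to 1:
Broadcast: 79.111.168.255


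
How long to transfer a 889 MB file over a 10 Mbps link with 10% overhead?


Effective throughput = 10 * (1 - 10/100) = 9 Mbps
File size in Mb = 889 * 8 = 7112 Mb
Time = 7112 / 9
Time = 790.2222 seconds


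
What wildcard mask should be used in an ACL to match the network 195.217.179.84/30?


Subnet mask: 255.255.255.252
Wildcard = 255.255.255.255 - subnet mask
255 - 255 = 0
255 - 255 = 0
255 - 255 = 0
255 - 252 = 3
Wildcard: 0.0.0.3


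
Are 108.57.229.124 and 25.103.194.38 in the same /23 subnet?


Mask: 255.255.254.0
108.57.229.124 AND mask = 108.57.228.0
25.103.194.38 AND mask = 25.103.194.0
No, different subnets (108.57.228.0 vs 25.103.194.0)


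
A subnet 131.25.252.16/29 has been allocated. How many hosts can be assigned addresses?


Host bits = 32 - 29 = 3
Total addresses = 2^3 = 8
Usable = total - 2 (network and broadcast)
Usable hosts: 6


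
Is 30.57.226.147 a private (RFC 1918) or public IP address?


RFC 1918 private ranges:
  10.0.0.0/8 (10.0.0.0 - 10.255.255.255)
  172.16.0.0/12 (172.16.0.0 - 172.31.255.255)
  192.168.0.0/16 (192.168.0.0 - 192.168.255.255)
Public (not in any RFC 1918 range)


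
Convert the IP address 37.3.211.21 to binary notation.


37 = 00100101
3 = 00000011
211 = 11010011
21 = 00010101
Binary: 00100101.00000011.11010011.00010101


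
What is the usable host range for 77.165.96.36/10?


Network: 77.128.0.0
Broadcast: 77.191.255.255
First usable = network + 1
Last usable = broadcast - 1
Range: 77.128.0.1 to 77.191.255.254


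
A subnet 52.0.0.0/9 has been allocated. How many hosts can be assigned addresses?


Host bits = 32 - 9 = 23
Total addresses = 2^23 = 8388608
Usable = total - 2 (network and broadcast)
Usable hosts: 8388606


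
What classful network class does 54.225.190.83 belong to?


First octet: 54
Binary: 00110110
0xxxxxxx -> Class A (1-126)
Class A, default mask 255.0.0.0 (/8)


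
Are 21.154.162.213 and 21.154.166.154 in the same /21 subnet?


Mask: 255.255.248.0
21.154.162.213 AND mask = 21.154.160.0
21.154.166.154 AND mask = 21.154.160.0
Yes, same subnet (21.154.160.0)


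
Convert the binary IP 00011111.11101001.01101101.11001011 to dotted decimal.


00011111 = 31
11101001 = 233
01101101 = 109
11001011 = 203
IP: 31.233.109.203


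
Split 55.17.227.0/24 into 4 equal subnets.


New prefix = 24 + 2 = 26
Each subnet has 64 addresses
  55.17.227.0/26
  55.17.227.64/26
  55.17.227.128/26
  55.17.227.192/26
Subnets: 55.17.227.0/26, 55.17.227.64/26, 55.17.227.128/26, 55.17.227.192/26


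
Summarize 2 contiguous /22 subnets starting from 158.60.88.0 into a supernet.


Original prefix: /22
Number of subnets: 2 = 2^1
New prefix = 22 - 1 = 21
Supernet: 158.60.88.0/21


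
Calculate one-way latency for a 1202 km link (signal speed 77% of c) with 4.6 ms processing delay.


Speed = 0.77 * 3e5 km/s = 231000 km/s
Propagation delay = 1202 / 231000 = 0.0052 s = 5.2035 ms
Processing delay = 4.6 ms
Total one-way latency = 9.8035 ms


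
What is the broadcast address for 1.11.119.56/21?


Network: 1.11.112.0/21
Host bits = 11
Set all host bits to 1:
Broadcast: 1.11.119.255


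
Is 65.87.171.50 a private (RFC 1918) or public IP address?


RFC 1918 private ranges:
  10.0.0.0/8 (10.0.0.0 - 10.255.255.255)
  172.16.0.0/12 (172.16.0.0 - 172.31.255.255)
  192.168.0.0/16 (192.168.0.0 - 192.168.255.255)
Public (not in any RFC 1918 range)


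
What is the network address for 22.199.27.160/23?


IP:   00010110.11000111.00011011.10100000
Mask: 11111111.11111111.11111110.00000000
AND operation:
Net:  00010110.11000111.00011010.00000000
Network: 22.199.26.0/23


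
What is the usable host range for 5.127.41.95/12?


Network: 5.112.0.0
Broadcast: 5.127.255.255
First usable = network + 1
Last usable = broadcast - 1
Range: 5.112.0.1 to 5.127.255.254


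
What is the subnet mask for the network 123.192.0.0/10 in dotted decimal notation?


/10 means 10 network bits, 22 host bits
Binary: 11111111110000000000000000000000
Mask: 255.192.0.0


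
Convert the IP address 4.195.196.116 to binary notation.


4 = 00000100
195 = 11000011
196 = 11000100
116 = 01110100
Binary: 00000100.11000011.11000100.01110100


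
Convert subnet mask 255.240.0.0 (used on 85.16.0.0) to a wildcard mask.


Subnet mask: 255.240.0.0
Wildcard = 255.255.255.255 - subnet mask
255 - 255 = 0
255 - 240 = 15
255 - 0 = 255
255 - 0 = 255
Wildcard: 0.15.255.255


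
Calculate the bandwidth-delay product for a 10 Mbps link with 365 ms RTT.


BDP = bandwidth * RTT
= 10 Mbps * 365 ms
= 10 * 1e6 * 365 / 1000 bits
= 3650000 bits
= 456250 bytes
= 445.5566 KB
BDP = 3650000 bits (456250 bytes)


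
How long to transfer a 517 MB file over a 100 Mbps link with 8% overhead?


Effective throughput = 100 * (1 - 8/100) = 92 Mbps
File size in Mb = 517 * 8 = 4136 Mb
Time = 4136 / 92
Time = 44.9565 seconds


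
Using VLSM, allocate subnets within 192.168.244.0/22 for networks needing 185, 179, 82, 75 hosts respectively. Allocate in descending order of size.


185 hosts -> /24 (254 usable): 192.168.244.0/24
179 hosts -> /24 (254 usable): 192.168.245.0/24
82 hosts -> /25 (126 usable): 192.168.246.0/25
75 hosts -> /25 (126 usable): 192.168.246.128/25
Allocation: 192.168.244.0/24 (185 hosts, 254 usable); 192.168.245.0/24 (179 hosts, 254 usable); 192.168.246.0/25 (82 hosts, 126 usable); 192.168.246.128/25 (75 hosts, 126 usable)


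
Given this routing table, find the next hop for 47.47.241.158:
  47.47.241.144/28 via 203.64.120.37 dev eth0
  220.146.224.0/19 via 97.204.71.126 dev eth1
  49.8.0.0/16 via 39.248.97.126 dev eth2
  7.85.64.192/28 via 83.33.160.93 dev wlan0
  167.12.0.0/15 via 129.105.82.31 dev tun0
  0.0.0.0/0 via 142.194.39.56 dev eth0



Longest prefix match for 47.47.241.158:
  /28 47.47.241.144: MATCH
  /19 220.146.224.0: no
  /16 49.8.0.0: no
  /28 7.85.64.192: no
  /15 167.12.0.0: no
  /0 0.0.0.0: MATCH
Selected: next-hop 203.64.120.37 via eth0 (matched /28)


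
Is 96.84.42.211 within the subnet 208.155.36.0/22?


Subnet network: 208.155.36.0
Test IP AND mask: 96.84.40.0
No, 96.84.42.211 is not in 208.155.36.0/22


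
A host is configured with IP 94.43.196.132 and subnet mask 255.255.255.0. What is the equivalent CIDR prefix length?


Binary: 11111111.11111111.11111111.00000000
Count leading 1s
Prefix: /24


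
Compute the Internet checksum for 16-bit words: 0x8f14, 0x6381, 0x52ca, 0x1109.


Sum all words (with carry folding):
+ 0x8f14 = 0x8f14
+ 0x6381 = 0xf295
+ 0x52ca = 0x4560
+ 0x1109 = 0x5669
One's complement: ~0x5669
Checksum = 0xa996


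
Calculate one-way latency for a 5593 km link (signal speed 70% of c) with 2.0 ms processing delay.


Speed = 0.7 * 3e5 km/s = 210000 km/s
Propagation delay = 5593 / 210000 = 0.0266 s = 26.6333 ms
Processing delay = 2.0 ms
Total one-way latency = 28.6333 ms


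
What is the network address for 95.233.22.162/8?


IP:   01011111.11101001.00010110.10100010
Mask: 11111111.00000000.00000000.00000000
AND operation:
Net:  01011111.00000000.00000000.00000000
Network: 95.0.0.0/8


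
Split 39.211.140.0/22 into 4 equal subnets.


New prefix = 22 + 2 = 24
Each subnet has 256 addresses
  39.211.140.0/24
  39.211.141.0/24
  39.211.142.0/24
  39.211.143.0/24
Subnets: 39.211.140.0/24, 39.211.141.0/24, 39.211.142.0/24, 39.211.143.0/24


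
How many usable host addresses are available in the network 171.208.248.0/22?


Host bits = 32 - 22 = 10
Total addresses = 2^10 = 1024
Usable = total - 2 (network and broadcast)
Usable hosts: 1022


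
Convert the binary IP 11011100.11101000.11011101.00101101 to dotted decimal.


11011100 = 220
11101000 = 232
11011101 = 221
00101101 = 45
IP: 220.232.221.45


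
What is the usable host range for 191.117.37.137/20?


Network: 191.117.32.0
Broadcast: 191.117.47.255
First usable = network + 1
Last usable = broadcast - 1
Range: 191.117.32.1 to 191.117.47.254


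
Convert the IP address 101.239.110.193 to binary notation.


101 = 01100101
239 = 11101111
110 = 01101110
193 = 11000001
Binary: 01100101.11101111.01101110.11000001


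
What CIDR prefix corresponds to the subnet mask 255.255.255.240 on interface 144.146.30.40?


Binary: 11111111.11111111.11111111.11110000
Count leading 1s
Prefix: /28


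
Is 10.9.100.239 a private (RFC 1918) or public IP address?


RFC 1918 private ranges:
  10.0.0.0/8 (10.0.0.0 - 10.255.255.255)
  172.16.0.0/12 (172.16.0.0 - 172.31.255.255)
  192.168.0.0/16 (192.168.0.0 - 192.168.255.255)
Private (in 10.0.0.0/8)


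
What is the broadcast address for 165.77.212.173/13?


Network: 165.72.0.0/13
Host bits = 19
Set all host bits to 1:
Broadcast: 165.79.255.255


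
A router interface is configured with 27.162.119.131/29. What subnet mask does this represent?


/29 means 29 network bits, 3 host bits
Binary: 11111111111111111111111111111000
Mask: 255.255.255.248


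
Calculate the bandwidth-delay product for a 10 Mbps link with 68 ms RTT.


BDP = bandwidth * RTT
= 10 Mbps * 68 ms
= 10 * 1e6 * 68 / 1000 bits
= 680000 bits
= 85000 bytes
= 83.0078 KB
BDP = 680000 bits (85000 bytes)


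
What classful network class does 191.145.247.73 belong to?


First octet: 191
Binary: 10111111
10xxxxxx -> Class B (128-191)
Class B, default mask 255.255.0.0 (/16)


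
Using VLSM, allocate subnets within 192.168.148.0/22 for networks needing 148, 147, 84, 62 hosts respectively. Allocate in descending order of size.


148 hosts -> /24 (254 usable): 192.168.148.0/24
147 hosts -> /24 (254 usable): 192.168.149.0/24
84 hosts -> /25 (126 usable): 192.168.150.0/25
62 hosts -> /26 (62 usable): 192.168.150.128/26
Allocation: 192.168.148.0/24 (148 hosts, 254 usable); 192.168.149.0/24 (147 hosts, 254 usable); 192.168.150.0/25 (84 hosts, 126 usable); 192.168.150.128/26 (62 hosts, 62 usable)


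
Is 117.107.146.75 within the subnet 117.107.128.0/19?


Subnet network: 117.107.128.0
Test IP AND mask: 117.107.128.0
Yes, 117.107.146.75 is in 117.107.128.0/19


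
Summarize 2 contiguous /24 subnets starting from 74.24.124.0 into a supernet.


Original prefix: /24
Number of subnets: 2 = 2^1
New prefix = 24 - 1 = 23
Supernet: 74.24.124.0/23


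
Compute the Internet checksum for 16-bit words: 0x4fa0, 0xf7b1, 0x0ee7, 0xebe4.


Sum all words (with carry folding):
+ 0x4fa0 = 0x4fa0
+ 0xf7b1 = 0x4752
+ 0x0ee7 = 0x5639
+ 0xebe4 = 0x421e
One's complement: ~0x421e
Checksum = 0xbde1


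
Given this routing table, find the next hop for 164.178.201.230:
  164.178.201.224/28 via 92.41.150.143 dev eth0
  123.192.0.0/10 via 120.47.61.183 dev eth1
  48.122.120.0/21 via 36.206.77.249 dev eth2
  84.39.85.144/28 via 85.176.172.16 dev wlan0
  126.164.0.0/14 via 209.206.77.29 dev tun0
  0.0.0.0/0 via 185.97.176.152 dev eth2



Longest prefix match for 164.178.201.230:
  /28 164.178.201.224: MATCH
  /10 123.192.0.0: no
  /21 48.122.120.0: no
  /28 84.39.85.144: no
  /14 126.164.0.0: no
  /0 0.0.0.0: MATCH
Selected: next-hop 92.41.150.143 via eth0 (matched /28)


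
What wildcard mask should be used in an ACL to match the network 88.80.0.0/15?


Subnet mask: 255.254.0.0
Wildcard = 255.255.255.255 - subnet mask
255 - 255 = 0
255 - 254 = 1
255 - 0 = 255
255 - 0 = 255
Wildcard: 0.1.255.255


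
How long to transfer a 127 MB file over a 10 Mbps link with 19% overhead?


Effective throughput = 10 * (1 - 19/100) = 8.1 Mbps
File size in Mb = 127 * 8 = 1016 Mb
Time = 1016 / 8.1
Time = 125.4321 seconds


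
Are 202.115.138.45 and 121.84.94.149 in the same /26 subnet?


Mask: 255.255.255.192
202.115.138.45 AND mask = 202.115.138.0
121.84.94.149 AND mask = 121.84.94.128
No, different subnets (202.115.138.0 vs 121.84.94.128)


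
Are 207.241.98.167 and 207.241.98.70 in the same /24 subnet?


Mask: 255.255.255.0
207.241.98.167 AND mask = 207.241.98.0
207.241.98.70 AND mask = 207.241.98.0
Yes, same subnet (207.241.98.0)


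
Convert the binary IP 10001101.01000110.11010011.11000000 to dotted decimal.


10001101 = 141
01000110 = 70
11010011 = 211
11000000 = 192
IP: 141.70.211.192


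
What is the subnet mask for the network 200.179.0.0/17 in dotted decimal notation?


/17 means 17 network bits, 15 host bits
Binary: 11111111111111111000000000000000
Mask: 255.255.128.0


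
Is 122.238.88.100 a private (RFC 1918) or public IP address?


RFC 1918 private ranges:
  10.0.0.0/8 (10.0.0.0 - 10.255.255.255)
  172.16.0.0/12 (172.16.0.0 - 172.31.255.255)
  192.168.0.0/16 (192.168.0.0 - 192.168.255.255)
Public (not in any RFC 1918 range)


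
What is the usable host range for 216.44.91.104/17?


Network: 216.44.0.0
Broadcast: 216.44.127.255
First usable = network + 1
Last usable = broadcast - 1
Range: 216.44.0.1 to 216.44.127.254


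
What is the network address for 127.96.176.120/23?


IP:   01111111.01100000.10110000.01111000
Mask: 11111111.11111111.11111110.00000000
AND operation:
Net:  01111111.01100000.10110000.00000000
Network: 127.96.176.0/23


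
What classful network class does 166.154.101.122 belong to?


First octet: 166
Binary: 10100110
10xxxxxx -> Class B (128-191)
Class B, default mask 255.255.0.0 (/16)


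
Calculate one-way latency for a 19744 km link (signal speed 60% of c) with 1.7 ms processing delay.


Speed = 0.6 * 3e5 km/s = 180000 km/s
Propagation delay = 19744 / 180000 = 0.1097 s = 109.6889 ms
Processing delay = 1.7 ms
Total one-way latency = 111.3889 ms


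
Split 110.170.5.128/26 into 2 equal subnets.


New prefix = 26 + 1 = 27
Each subnet has 32 addresses
  110.170.5.128/27
  110.170.5.160/27
Subnets: 110.170.5.128/27, 110.170.5.160/27


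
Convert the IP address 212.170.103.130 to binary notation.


212 = 11010100
170 = 10101010
103 = 01100111
130 = 10000010
Binary: 11010100.10101010.01100111.10000010


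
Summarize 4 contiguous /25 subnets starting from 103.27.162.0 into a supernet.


Original prefix: /25
Number of subnets: 4 = 2^2
New prefix = 25 - 2 = 23
Supernet: 103.27.162.0/23


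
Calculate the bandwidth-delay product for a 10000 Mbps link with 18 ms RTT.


BDP = bandwidth * RTT
= 10000 Mbps * 18 ms
= 10000 * 1e6 * 18 / 1000 bits
= 180000000 bits
= 22500000 bytes
= 21972.6562 KB
BDP = 180000000 bits (22500000 bytes)


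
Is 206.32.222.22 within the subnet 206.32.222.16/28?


Subnet network: 206.32.222.16
Test IP AND mask: 206.32.222.16
Yes, 206.32.222.22 is in 206.32.222.16/28


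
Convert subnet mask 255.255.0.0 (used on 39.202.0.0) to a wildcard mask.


Subnet mask: 255.255.0.0
Wildcard = 255.255.255.255 - subnet mask
255 - 255 = 0
255 - 255 = 0
255 - 0 = 255
255 - 0 = 255
Wildcard: 0.0.255.255


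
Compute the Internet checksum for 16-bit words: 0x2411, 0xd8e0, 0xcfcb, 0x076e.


Sum all words (with carry folding):
+ 0x2411 = 0x2411
+ 0xd8e0 = 0xfcf1
+ 0xcfcb = 0xccbd
+ 0x076e = 0xd42b
One's complement: ~0xd42b
Checksum = 0x2bd4


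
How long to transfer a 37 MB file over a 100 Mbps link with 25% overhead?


Effective throughput = 100 * (1 - 25/100) = 75 Mbps
File size in Mb = 37 * 8 = 296 Mb
Time = 296 / 75
Time = 3.9467 seconds


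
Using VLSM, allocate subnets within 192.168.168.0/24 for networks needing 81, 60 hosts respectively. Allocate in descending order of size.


81 hosts -> /25 (126 usable): 192.168.168.0/25
60 hosts -> /26 (62 usable): 192.168.168.128/26
Allocation: 192.168.168.0/25 (81 hosts, 126 usable); 192.168.168.128/26 (60 hosts, 62 usable)


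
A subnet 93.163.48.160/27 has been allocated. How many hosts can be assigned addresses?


Host bits = 32 - 27 = 5
Total addresses = 2^5 = 32
Usable = total - 2 (network and broadcast)
Usable hosts: 30


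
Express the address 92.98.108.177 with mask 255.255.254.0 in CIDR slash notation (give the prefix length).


Binary: 11111111.11111111.11111110.00000000
Count leading 1s
Prefix: /23


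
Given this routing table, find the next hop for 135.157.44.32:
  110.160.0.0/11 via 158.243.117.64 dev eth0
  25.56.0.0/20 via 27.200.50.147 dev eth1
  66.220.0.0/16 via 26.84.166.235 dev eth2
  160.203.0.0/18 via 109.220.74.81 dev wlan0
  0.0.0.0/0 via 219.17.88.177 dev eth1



Longest prefix match for 135.157.44.32:
  /11 110.160.0.0: no
  /20 25.56.0.0: no
  /16 66.220.0.0: no
  /18 160.203.0.0: no
  /0 0.0.0.0: MATCH
Selected: next-hop 219.17.88.177 via eth1 (matched /0)


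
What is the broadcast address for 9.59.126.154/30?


Network: 9.59.126.152/30
Host bits = 2
Set all host bits to 1:
Broadcast: 9.59.126.155


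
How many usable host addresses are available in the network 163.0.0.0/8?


Host bits = 32 - 8 = 24
Total addresses = 2^24 = 16777216
Usable = total - 2 (network and broadcast)
Usable hosts: 16777214


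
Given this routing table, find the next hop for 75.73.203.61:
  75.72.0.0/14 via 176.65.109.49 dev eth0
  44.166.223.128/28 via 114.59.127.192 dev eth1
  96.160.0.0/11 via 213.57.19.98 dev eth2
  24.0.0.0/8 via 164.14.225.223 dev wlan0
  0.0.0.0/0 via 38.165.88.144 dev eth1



Longest prefix match for 75.73.203.61:
  /14 75.72.0.0: MATCH
  /28 44.166.223.128: no
  /11 96.160.0.0: no
  /8 24.0.0.0: no
  /0 0.0.0.0: MATCH
Selected: next-hop 176.65.109.49 via eth0 (matched /14)


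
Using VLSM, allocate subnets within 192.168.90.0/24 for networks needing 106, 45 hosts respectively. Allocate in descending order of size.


106 hosts -> /25 (126 usable): 192.168.90.0/25
45 hosts -> /26 (62 usable): 192.168.90.128/26
Allocation: 192.168.90.0/25 (106 hosts, 126 usable); 192.168.90.128/26 (45 hosts, 62 usable)


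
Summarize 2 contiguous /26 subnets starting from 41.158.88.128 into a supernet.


Original prefix: /26
Number of subnets: 2 = 2^1
New prefix = 26 - 1 = 25
Supernet: 41.158.88.128/25


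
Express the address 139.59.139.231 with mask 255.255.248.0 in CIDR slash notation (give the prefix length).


Binary: 11111111.11111111.11111000.00000000
Count leading 1s
Prefix: /21


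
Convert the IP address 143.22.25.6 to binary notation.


143 = 10001111
22 = 00010110
25 = 00011001
6 = 00000110
Binary: 10001111.00010110.00011001.00000110


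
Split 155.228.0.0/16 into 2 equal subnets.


New prefix = 16 + 1 = 17
Each subnet has 32768 addresses
  155.228.0.0/17
  155.228.128.0/17
Subnets: 155.228.0.0/17, 155.228.128.0/17


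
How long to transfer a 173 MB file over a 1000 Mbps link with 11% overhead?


Effective throughput = 1000 * (1 - 11/100) = 890 Mbps
File size in Mb = 173 * 8 = 1384 Mb
Time = 1384 / 890
Time = 1.5551 seconds


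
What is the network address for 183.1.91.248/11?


IP:   10110111.00000001.01011011.11111000
Mask: 11111111.11100000.00000000.00000000
AND operation:
Net:  10110111.00000000.00000000.00000000
Network: 183.0.0.0/11


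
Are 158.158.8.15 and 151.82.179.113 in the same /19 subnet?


Mask: 255.255.224.0
158.158.8.15 AND mask = 158.158.0.0
151.82.179.113 AND mask = 151.82.160.0
No, different subnets (158.158.0.0 vs 151.82.160.0)


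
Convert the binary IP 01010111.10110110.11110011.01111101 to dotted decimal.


01010111 = 87
10110110 = 182
11110011 = 243
01111101 = 125
IP: 87.182.243.125


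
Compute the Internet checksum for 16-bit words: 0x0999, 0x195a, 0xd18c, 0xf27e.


Sum all words (with carry folding):
+ 0x0999 = 0x0999
+ 0x195a = 0x22f3
+ 0xd18c = 0xf47f
+ 0xf27e = 0xe6fe
One's complement: ~0xe6fe
Checksum = 0x1901


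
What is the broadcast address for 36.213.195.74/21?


Network: 36.213.192.0/21
Host bits = 11
Set all host bits to 1:
Broadcast: 36.213.199.255


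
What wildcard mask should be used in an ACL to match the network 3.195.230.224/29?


Subnet mask: 255.255.255.248
Wildcard = 255.255.255.255 - subnet mask
255 - 255 = 0
255 - 255 = 0
255 - 255 = 0
255 - 248 = 7
Wildcard: 0.0.0.7


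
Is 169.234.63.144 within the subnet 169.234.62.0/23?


Subnet network: 169.234.62.0
Test IP AND mask: 169.234.62.0
Yes, 169.234.63.144 is in 169.234.62.0/23


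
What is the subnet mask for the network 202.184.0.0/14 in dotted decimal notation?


/14 means 14 network bits, 18 host bits
Binary: 11111111111111000000000000000000
Mask: 255.252.0.0


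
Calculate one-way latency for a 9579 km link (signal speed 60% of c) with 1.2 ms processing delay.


Speed = 0.6 * 3e5 km/s = 180000 km/s
Propagation delay = 9579 / 180000 = 0.0532 s = 53.2167 ms
Processing delay = 1.2 ms
Total one-way latency = 54.4167 ms


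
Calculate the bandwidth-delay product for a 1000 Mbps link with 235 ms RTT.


BDP = bandwidth * RTT
= 1000 Mbps * 235 ms
= 1000 * 1e6 * 235 / 1000 bits
= 235000000 bits
= 29375000 bytes
= 28686.5234 KB
BDP = 235000000 bits (29375000 bytes)


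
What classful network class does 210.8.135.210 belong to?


First octet: 210
Binary: 11010010
110xxxxx -> Class C (192-223)
Class C, default mask 255.255.255.0 (/24)


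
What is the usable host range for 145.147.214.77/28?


Network: 145.147.214.64
Broadcast: 145.147.214.79
First usable = network + 1
Last usable = broadcast - 1
Range: 145.147.214.65 to 145.147.214.78


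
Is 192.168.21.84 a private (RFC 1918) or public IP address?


RFC 1918 private ranges:
  10.0.0.0/8 (10.0.0.0 - 10.255.255.255)
  172.16.0.0/12 (172.16.0.0 - 172.31.255.255)
  192.168.0.0/16 (192.168.0.0 - 192.168.255.255)
Private (in 192.168.0.0/16)


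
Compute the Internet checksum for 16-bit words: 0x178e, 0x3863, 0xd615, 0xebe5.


Sum all words (with carry folding):
+ 0x178e = 0x178e
+ 0x3863 = 0x4ff1
+ 0xd615 = 0x2607
+ 0xebe5 = 0x11ed
One's complement: ~0x11ed
Checksum = 0xee12


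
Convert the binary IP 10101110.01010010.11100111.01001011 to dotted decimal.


10101110 = 174
01010010 = 82
11100111 = 231
01001011 = 75
IP: 174.82.231.75


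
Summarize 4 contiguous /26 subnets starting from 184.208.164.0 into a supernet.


Original prefix: /26
Number of subnets: 4 = 2^2
New prefix = 26 - 2 = 24
Supernet: 184.208.164.0/24


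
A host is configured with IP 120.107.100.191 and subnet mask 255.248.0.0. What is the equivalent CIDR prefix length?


Binary: 11111111.11111000.00000000.00000000
Count leading 1s
Prefix: /13


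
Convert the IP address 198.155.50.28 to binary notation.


198 = 11000110
155 = 10011011
50 = 00110010
28 = 00011100
Binary: 11000110.10011011.00110010.00011100


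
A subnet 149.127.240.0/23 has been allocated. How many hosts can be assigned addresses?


Host bits = 32 - 23 = 9
Total addresses = 2^9 = 512
Usable = total - 2 (network and broadcast)
Usable hosts: 510


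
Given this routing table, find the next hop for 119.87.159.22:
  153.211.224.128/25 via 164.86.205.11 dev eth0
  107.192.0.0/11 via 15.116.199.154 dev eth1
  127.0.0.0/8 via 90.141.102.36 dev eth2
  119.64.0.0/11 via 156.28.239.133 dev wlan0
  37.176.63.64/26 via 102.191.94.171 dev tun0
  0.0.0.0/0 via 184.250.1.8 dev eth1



Longest prefix match for 119.87.159.22:
  /25 153.211.224.128: no
  /11 107.192.0.0: no
  /8 127.0.0.0: no
  /11 119.64.0.0: MATCH
  /26 37.176.63.64: no
  /0 0.0.0.0: MATCH
Selected: next-hop 156.28.239.133 via wlan0 (matched /11)


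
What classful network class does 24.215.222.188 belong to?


First octet: 24
Binary: 00011000
0xxxxxxx -> Class A (1-126)
Class A, default mask 255.0.0.0 (/8)


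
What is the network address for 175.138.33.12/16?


IP:   10101111.10001010.00100001.00001100
Mask: 11111111.11111111.00000000.00000000
AND operation:
Net:  10101111.10001010.00000000.00000000
Network: 175.138.0.0/16


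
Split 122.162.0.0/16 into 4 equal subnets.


New prefix = 16 + 2 = 18
Each subnet has 16384 addresses
  122.162.0.0/18
  122.162.64.0/18
  122.162.128.0/18
  122.162.192.0/18
Subnets: 122.162.0.0/18, 122.162.64.0/18, 122.162.128.0/18, 122.162.192.0/18


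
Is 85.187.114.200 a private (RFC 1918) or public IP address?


RFC 1918 private ranges:
  10.0.0.0/8 (10.0.0.0 - 10.255.255.255)
  172.16.0.0/12 (172.16.0.0 - 172.31.255.255)
  192.168.0.0/16 (192.168.0.0 - 192.168.255.255)
Public (not in any RFC 1918 range)


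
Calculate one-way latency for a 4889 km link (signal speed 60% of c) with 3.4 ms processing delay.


Speed = 0.6 * 3e5 km/s = 180000 km/s
Propagation delay = 4889 / 180000 = 0.0272 s = 27.1611 ms
Processing delay = 3.4 ms
Total one-way latency = 30.5611 ms


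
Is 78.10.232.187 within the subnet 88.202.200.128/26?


Subnet network: 88.202.200.128
Test IP AND mask: 78.10.232.128
No, 78.10.232.187 is not in 88.202.200.128/26


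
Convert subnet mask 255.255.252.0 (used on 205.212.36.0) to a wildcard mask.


Subnet mask: 255.255.252.0
Wildcard = 255.255.255.255 - subnet mask
255 - 255 = 0
255 - 255 = 0
255 - 252 = 3
255 - 0 = 255
Wildcard: 0.0.3.255


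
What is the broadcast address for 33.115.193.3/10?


Network: 33.64.0.0/10
Host bits = 22
Set all host bits to 1:
Broadcast: 33.127.255.255


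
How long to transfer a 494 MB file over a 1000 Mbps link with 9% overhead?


Effective throughput = 1000 * (1 - 9/100) = 910 Mbps
File size in Mb = 494 * 8 = 3952 Mb
Time = 3952 / 910
Time = 4.3429 seconds


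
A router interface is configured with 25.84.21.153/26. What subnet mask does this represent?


/26 means 26 network bits, 6 host bits
Binary: 11111111111111111111111111000000
Mask: 255.255.255.192


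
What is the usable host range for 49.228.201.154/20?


Network: 49.228.192.0
Broadcast: 49.228.207.255
First usable = network + 1
Last usable = broadcast - 1
Range: 49.228.192.1 to 49.228.207.254


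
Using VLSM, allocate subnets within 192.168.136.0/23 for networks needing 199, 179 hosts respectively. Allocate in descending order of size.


199 hosts -> /24 (254 usable): 192.168.136.0/24
179 hosts -> /24 (254 usable): 192.168.137.0/24
Allocation: 192.168.136.0/24 (199 hosts, 254 usable); 192.168.137.0/24 (179 hosts, 254 usable)


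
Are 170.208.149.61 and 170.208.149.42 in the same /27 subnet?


Mask: 255.255.255.224
170.208.149.61 AND mask = 170.208.149.32
170.208.149.42 AND mask = 170.208.149.32
Yes, same subnet (170.208.149.32)


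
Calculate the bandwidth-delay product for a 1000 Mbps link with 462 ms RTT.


BDP = bandwidth * RTT
= 1000 Mbps * 462 ms
= 1000 * 1e6 * 462 / 1000 bits
= 462000000 bits
= 57750000 bytes
= 56396.4844 KB
BDP = 462000000 bits (57750000 bytes)


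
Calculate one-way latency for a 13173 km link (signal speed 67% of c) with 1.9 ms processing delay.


Speed = 0.67 * 3e5 km/s = 201000 km/s
Propagation delay = 13173 / 201000 = 0.0655 s = 65.5373 ms
Processing delay = 1.9 ms
Total one-way latency = 67.4373 ms


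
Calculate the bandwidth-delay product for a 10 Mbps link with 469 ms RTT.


BDP = bandwidth * RTT
= 10 Mbps * 469 ms
= 10 * 1e6 * 469 / 1000 bits
= 4690000 bits
= 586250 bytes
= 572.5098 KB
BDP = 4690000 bits (586250 bytes)


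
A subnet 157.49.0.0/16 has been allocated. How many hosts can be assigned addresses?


Host bits = 32 - 16 = 16
Total addresses = 2^16 = 65536
Usable = total - 2 (network and broadcast)
Usable hosts: 65534


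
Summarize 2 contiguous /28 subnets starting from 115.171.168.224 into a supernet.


Original prefix: /28
Number of subnets: 2 = 2^1
New prefix = 28 - 1 = 27
Supernet: 115.171.168.224/27


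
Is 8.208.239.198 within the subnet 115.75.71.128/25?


Subnet network: 115.75.71.128
Test IP AND mask: 8.208.239.128
No, 8.208.239.198 is not in 115.75.71.128/25


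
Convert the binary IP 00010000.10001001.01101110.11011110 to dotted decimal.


00010000 = 16
10001001 = 137
01101110 = 110
11011110 = 222
IP: 16.137.110.222


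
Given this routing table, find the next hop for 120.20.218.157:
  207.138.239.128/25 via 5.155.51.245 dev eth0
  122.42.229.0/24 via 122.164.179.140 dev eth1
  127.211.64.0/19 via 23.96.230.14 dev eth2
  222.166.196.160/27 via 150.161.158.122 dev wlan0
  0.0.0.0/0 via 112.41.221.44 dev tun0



Longest prefix match for 120.20.218.157:
  /25 207.138.239.128: no
  /24 122.42.229.0: no
  /19 127.211.64.0: no
  /27 222.166.196.160: no
  /0 0.0.0.0: MATCH
Selected: next-hop 112.41.221.44 via tun0 (matched /0)


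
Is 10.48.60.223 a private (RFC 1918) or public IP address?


RFC 1918 private ranges:
  10.0.0.0/8 (10.0.0.0 - 10.255.255.255)
  172.16.0.0/12 (172.16.0.0 - 172.31.255.255)
  192.168.0.0/16 (192.168.0.0 - 192.168.255.255)
Private (in 10.0.0.0/8)


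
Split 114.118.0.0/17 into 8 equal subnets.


New prefix = 17 + 3 = 20
Each subnet has 4096 addresses
  114.118.0.0/20
  114.118.16.0/20
  114.118.32.0/20
  114.118.48.0/20
  114.118.64.0/20
  114.118.80.0/20
  114.118.96.0/20
  114.118.112.0/20
Subnets: 114.118.0.0/20, 114.118.16.0/20, 114.118.32.0/20, 114.118.48.0/20, 114.118.64.0/20, 114.118.80.0/20, 114.118.96.0/20, 114.118.112.0/20


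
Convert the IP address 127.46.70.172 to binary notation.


127 = 01111111
46 = 00101110
70 = 01000110
172 = 10101100
Binary: 01111111.00101110.01000110.10101100


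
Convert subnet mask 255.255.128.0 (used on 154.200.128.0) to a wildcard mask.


Subnet mask: 255.255.128.0
Wildcard = 255.255.255.255 - subnet mask
255 - 255 = 0
255 - 255 = 0
255 - 128 = 127
255 - 0 = 255
Wildcard: 0.0.127.255


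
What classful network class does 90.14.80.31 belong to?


First octet: 90
Binary: 01011010
0xxxxxxx -> Class A (1-126)
Class A, default mask 255.0.0.0 (/8)


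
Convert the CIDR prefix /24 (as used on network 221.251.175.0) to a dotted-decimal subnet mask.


/24 means 24 network bits, 8 host bits
Binary: 11111111111111111111111100000000
Mask: 255.255.255.0


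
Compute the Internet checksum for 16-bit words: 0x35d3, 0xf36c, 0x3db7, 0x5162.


Sum all words (with carry folding):
+ 0x35d3 = 0x35d3
+ 0xf36c = 0x2940
+ 0x3db7 = 0x66f7
+ 0x5162 = 0xb859
One's complement: ~0xb859
Checksum = 0x47a6


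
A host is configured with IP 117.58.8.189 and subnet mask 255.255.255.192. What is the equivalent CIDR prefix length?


Binary: 11111111.11111111.11111111.11000000
Count leading 1s
Prefix: /26


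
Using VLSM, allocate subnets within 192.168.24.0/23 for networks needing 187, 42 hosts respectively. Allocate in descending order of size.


187 hosts -> /24 (254 usable): 192.168.24.0/24
42 hosts -> /26 (62 usable): 192.168.25.0/26
Allocation: 192.168.24.0/24 (187 hosts, 254 usable); 192.168.25.0/26 (42 hosts, 62 usable)


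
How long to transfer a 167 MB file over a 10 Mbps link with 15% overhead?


Effective throughput = 10 * (1 - 15/100) = 8.5 Mbps
File size in Mb = 167 * 8 = 1336 Mb
Time = 1336 / 8.5
Time = 157.1765 seconds


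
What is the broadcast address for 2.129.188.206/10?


Network: 2.128.0.0/10
Host bits = 22
Set all host bits to 1:
Broadcast: 2.191.255.255


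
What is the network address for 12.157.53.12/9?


IP:   00001100.10011101.00110101.00001100
Mask: 11111111.10000000.00000000.00000000
AND operation:
Net:  00001100.10000000.00000000.00000000
Network: 12.128.0.0/9


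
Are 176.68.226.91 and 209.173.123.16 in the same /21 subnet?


Mask: 255.255.248.0
176.68.226.91 AND mask = 176.68.224.0
209.173.123.16 AND mask = 209.173.120.0
No, different subnets (176.68.224.0 vs 209.173.120.0)


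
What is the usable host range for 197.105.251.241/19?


Network: 197.105.224.0
Broadcast: 197.105.255.255
First usable = network + 1
Last usable = broadcast - 1
Range: 197.105.224.1 to 197.105.255.254


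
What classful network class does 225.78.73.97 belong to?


First octet: 225
Binary: 11100001
1110xxxx -> Class D (224-239)
Class D (multicast), default mask N/A


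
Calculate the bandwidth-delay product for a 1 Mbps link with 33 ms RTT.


BDP = bandwidth * RTT
= 1 Mbps * 33 ms
= 1 * 1e6 * 33 / 1000 bits
= 33000 bits
= 4125 bytes
= 4.0283 KB
BDP = 33000 bits (4125 bytes)


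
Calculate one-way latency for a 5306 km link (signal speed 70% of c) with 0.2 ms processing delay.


Speed = 0.7 * 3e5 km/s = 210000 km/s
Propagation delay = 5306 / 210000 = 0.0253 s = 25.2667 ms
Processing delay = 0.2 ms
Total one-way latency = 25.4667 ms
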